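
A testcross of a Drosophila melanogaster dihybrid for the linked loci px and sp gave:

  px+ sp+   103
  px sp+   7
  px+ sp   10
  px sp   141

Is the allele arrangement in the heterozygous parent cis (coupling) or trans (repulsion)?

cis

The two most frequent classes are px+ sp+ (103) and px sp (141); these are the parental (non-recombinant) types.
So the F1 carried px+ sp+ on one chromosome and px sp on the other — the recessive alleles are on the same chromosome (cis / coupling).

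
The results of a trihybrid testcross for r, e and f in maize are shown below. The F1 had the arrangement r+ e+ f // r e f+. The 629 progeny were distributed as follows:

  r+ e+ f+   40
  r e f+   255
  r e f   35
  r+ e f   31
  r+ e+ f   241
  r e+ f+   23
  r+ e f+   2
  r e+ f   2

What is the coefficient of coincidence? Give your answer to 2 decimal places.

The two rarest classes, r e+ f and r+ e f+, are the double crossovers. Comparing them with the parentals, only the r allele has switched, so r is the middle locus and the order is f – r – e.
f–r: (75 + 4)/629 = 0.1256; r–e: (54 + 4)/629 = 0.0922.
Expected DCO frequency = 0.1256 × 0.0922 ≈ 0.01158; observed = 4/629 ≈ 0.00636.
Coefficient of coincidence = 0.00636/0.01158 ≈ 0.55.

0.55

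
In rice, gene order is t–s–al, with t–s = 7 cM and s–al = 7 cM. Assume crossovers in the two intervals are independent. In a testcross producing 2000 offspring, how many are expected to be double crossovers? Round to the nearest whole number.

Map distances give recombination frequencies of 0.070 and 0.070 for the two intervals.
With no interference, expected double-crossover frequency = 0.070 × 0.070 = 0.00490.
Expected number = 0.00490 × 2000 = 9.80 ≈ 10.

10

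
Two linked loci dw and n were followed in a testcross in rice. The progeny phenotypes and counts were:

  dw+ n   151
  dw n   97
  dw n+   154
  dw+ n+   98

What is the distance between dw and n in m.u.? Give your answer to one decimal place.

39.0 m.u.

The two most frequent classes, dw+ n (151) and dw n+ (154), are the parental types, so the F1 was dw+ n / dw n+.
The recombinant classes are dw+ n+ and dw n: 98 + 97 = 195.
Recombination frequency = 195/500 = 0.3900 ≈ 39.0%, i.e. 39.0 m.u.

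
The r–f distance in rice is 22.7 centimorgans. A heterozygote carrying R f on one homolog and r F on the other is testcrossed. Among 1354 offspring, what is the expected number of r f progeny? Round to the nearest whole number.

154

A map distance of 22.7 centimorgans corresponds to a recombination frequency of 0.227.
The F1 is R f / r F, so r f is a recombinant gamete class with expected frequency r/2 = 0.227/2 = 0.1135.
Expected number = 0.1135 × 1354 = 153.68 ≈ 154.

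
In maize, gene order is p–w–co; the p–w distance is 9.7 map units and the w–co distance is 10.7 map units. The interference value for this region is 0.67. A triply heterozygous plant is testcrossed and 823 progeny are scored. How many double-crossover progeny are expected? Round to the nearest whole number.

3

Map distances give recombination frequencies of 0.097 and 0.107 for the two intervals.
With interference 0.67 (so coincidence = 0.33), expected double-crossover frequency = 0.097 × 0.107 × 0.33 = 0.00343.
Expected number = 0.00343 × 823 = 2.82 ≈ 3.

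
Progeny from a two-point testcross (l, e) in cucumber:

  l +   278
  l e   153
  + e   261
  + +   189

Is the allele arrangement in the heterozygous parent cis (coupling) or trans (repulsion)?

trans

The two most frequent classes are + e (261) and l + (278); these are the parental (non-recombinant) types.
So the F1 carried + e on one chromosome and l + on the other — the recessive alleles are on opposite chromosomes (trans / repulsion).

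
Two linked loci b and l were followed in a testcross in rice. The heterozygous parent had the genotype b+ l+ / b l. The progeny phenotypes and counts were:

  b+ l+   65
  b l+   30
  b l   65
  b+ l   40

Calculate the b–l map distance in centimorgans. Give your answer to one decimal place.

The recombinant classes are b+ l and b l+: 40 + 30 = 70.
Recombination frequency = 70/200 = 0.3500 ≈ 35.0%, i.e. 35.0 centimorgans.

35.0 centimorgans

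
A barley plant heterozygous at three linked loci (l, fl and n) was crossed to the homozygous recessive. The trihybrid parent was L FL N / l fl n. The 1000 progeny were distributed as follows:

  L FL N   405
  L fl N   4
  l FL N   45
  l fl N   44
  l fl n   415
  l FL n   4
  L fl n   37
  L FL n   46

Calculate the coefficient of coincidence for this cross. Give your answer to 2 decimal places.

The two rarest classes, L fl N and l FL n, are the double crossovers. Comparing them with the parentals, only the fl allele has switched, so fl is the middle locus and the order is l – fl – n.
l–fl: (82 + 8)/1000 = 0.0900; fl–n: (90 + 8)/1000 = 0.0980.
Expected DCO frequency = 0.0900 × 0.0980 ≈ 0.00882; observed = 8/1000 ≈ 0.00800.
Coefficient of coincidence = 0.00800/0.00882 ≈ 0.91.

0.91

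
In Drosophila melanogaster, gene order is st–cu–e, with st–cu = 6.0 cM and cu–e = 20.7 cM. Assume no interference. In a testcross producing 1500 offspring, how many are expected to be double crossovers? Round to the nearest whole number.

Map distances give recombination frequencies of 0.060 and 0.207 for the two intervals.
With no interference, expected double-crossover frequency = 0.060 × 0.207 = 0.01242.
Expected number = 0.01242 × 1500 = 18.63 ≈ 19.

19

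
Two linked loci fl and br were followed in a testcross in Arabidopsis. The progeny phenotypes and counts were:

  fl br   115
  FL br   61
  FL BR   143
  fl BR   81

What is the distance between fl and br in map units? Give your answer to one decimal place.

The two most frequent classes, FL BR (143) and fl br (115), are the parental types, so the F1 was FL BR / fl br.
The recombinant classes are FL br and fl BR: 61 + 81 = 142.
Recombination frequency = 142/400 = 0.3550 ≈ 35.5%, i.e. 35.5 map units.

35.5 map units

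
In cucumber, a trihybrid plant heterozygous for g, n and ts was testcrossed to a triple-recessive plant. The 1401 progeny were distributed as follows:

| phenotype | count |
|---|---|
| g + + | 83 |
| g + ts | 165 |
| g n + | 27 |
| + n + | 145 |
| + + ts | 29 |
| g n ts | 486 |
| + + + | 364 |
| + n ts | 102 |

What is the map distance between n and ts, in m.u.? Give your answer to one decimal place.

The two most frequent reciprocal classes, g n ts and + + +, are the parental types, so the F1 was g n ts / + + +.
The two rarest classes, g n + and + + ts, are the double crossovers. Comparing them with the parentals, only the ts allele has switched, so ts is the middle locus and the order is g – ts – n.
Crossovers in the ts–n interval produce the single-crossover classes g + ts and + n + (165 + 145 = 310) plus the double crossovers (56).
RF(ts–n) = (310 + 56) / 1401 = 366/1401 = 0.2612 → 26.1 m.u.

26.1 m.u.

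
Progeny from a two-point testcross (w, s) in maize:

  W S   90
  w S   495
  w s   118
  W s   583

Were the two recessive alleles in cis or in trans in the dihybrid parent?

The two most frequent classes are W s (583) and w S (495); these are the parental (non-recombinant) types.
So the F1 carried W s on one chromosome and w S on the other — the recessive alleles are on opposite chromosomes (trans / repulsion).

trans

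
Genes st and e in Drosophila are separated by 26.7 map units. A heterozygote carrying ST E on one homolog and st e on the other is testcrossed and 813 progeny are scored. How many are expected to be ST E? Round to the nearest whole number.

A map distance of 26.7 map units corresponds to a recombination frequency of 0.267.
The F1 is ST E / st e, so ST E is a parental gamete class with expected frequency (1 − r)/2 = 0.733/2 = 0.3665.
Expected number = 0.3665 × 813 = 297.96 ≈ 298.

298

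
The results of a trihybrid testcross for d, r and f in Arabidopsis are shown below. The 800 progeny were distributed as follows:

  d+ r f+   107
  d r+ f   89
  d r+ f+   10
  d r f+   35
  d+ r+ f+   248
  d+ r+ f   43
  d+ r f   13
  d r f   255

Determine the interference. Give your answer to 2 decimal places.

0.17

The two most frequent reciprocal classes, d r f and d+ r+ f+, are the parental types, so the F1 was d r f / d+ r+ f+.
The two rarest classes, d+ r f and d r+ f+, are the double crossovers. Comparing them with the parentals, only the d allele has switched, so d is the middle locus and the order is r – d – f.
r–d: (196 + 23)/800 = 0.2737; d–f: (78 + 23)/800 = 0.1263.
Expected DCO frequency = 0.2737 × 0.1263 ≈ 0.03457; observed = 23/800 ≈ 0.02875.
Coefficient of coincidence = 0.02875/0.03457 ≈ 0.83; interference = 1 − 0.83 = 0.17.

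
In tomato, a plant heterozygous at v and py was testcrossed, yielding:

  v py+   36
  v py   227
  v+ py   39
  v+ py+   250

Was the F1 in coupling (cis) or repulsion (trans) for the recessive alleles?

The two most frequent classes are v+ py+ (250) and v py (227); these are the parental (non-recombinant) types.
So the F1 carried v+ py+ on one chromosome and v py on the other — the recessive alleles are on the same chromosome (cis / coupling).

cis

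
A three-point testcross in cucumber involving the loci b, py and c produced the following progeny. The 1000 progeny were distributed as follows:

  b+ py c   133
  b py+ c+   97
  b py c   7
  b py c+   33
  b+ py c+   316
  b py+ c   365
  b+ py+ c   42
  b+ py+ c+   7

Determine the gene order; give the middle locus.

The two most frequent reciprocal classes, b+ py c+ and b py+ c, are the parental types, so the F1 was b+ py c+ / b py+ c.
The two rarest classes, b+ py+ c+ and b py c, are the double crossovers. Comparing them with the parentals, only the py allele has switched, so py is the middle locus and the order is b – py – c.

py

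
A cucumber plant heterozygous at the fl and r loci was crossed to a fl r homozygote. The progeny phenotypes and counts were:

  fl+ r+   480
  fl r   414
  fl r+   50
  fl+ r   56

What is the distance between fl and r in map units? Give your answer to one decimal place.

The two most frequent classes, fl+ r+ (480) and fl r (414), are the parental types, so the F1 was fl+ r+ / fl r.
The recombinant classes are fl+ r and fl r+: 56 + 50 = 106.
Recombination frequency = 106/1000 = 0.1060 ≈ 10.6%, i.e. 10.6 map units.

10.6 map units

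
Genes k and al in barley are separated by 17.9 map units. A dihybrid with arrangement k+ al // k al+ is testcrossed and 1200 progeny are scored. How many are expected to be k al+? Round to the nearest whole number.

A map distance of 17.9 map units corresponds to a recombination frequency of 0.179.
The F1 is k+ al / k al+, so k al+ is a parental gamete class with expected frequency (1 − r)/2 = 0.821/2 = 0.4105.
Expected number = 0.4105 × 1200 = 492.60 ≈ 493.

493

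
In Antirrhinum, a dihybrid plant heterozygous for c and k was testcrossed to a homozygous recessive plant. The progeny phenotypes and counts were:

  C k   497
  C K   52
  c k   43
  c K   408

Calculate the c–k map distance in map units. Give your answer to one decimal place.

The two most frequent classes, C k (497) and c K (408), are the parental types, so the F1 was C k / c K.
The recombinant classes are C K and c k: 52 + 43 = 95.
Recombination frequency = 95/1000 = 0.0950 ≈ 9.5%, i.e. 9.5 map units.

9.5 map units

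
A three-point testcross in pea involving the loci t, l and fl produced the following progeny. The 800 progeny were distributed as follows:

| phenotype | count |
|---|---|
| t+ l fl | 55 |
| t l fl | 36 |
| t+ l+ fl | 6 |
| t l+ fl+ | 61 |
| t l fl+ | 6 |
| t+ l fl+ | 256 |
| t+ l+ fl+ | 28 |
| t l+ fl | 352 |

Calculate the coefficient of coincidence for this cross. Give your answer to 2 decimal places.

The two most frequent reciprocal classes, t l+ fl and t+ l fl+, are the parental types, so the F1 was t l+ fl / t+ l fl+.
The two rarest classes, t+ l+ fl and t l fl+, are the double crossovers. Comparing them with the parentals, only the t allele has switched, so t is the middle locus and the order is l – t – fl.
l–t: (64 + 12)/800 = 0.0950; t–fl: (116 + 12)/800 = 0.1600.
Expected DCO frequency = 0.0950 × 0.1600 ≈ 0.01520; observed = 12/800 ≈ 0.01500.
Coefficient of coincidence = 0.01500/0.01520 ≈ 0.99.

0.99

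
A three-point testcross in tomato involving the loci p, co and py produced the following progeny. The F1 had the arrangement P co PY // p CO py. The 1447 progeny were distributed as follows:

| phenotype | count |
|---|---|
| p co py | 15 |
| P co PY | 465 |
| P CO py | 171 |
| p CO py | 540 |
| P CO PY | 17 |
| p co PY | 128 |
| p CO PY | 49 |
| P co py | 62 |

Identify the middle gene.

The two rarest classes, P CO PY and p co py, are the double crossovers. Comparing them with the parentals, only the co allele has switched, so co is the middle locus and the order is py – co – p.

co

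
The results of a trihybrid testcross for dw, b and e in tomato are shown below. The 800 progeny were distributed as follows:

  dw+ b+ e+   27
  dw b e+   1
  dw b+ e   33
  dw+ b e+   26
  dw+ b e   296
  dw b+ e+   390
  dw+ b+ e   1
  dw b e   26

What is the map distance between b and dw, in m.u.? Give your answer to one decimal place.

6.9 m.u.

The two most frequent reciprocal classes, dw+ b e and dw b+ e+, are the parental types, so the F1 was dw+ b e / dw b+ e+.
The two rarest classes, dw+ b+ e and dw b e+, are the double crossovers. Comparing them with the parentals, only the b allele has switched, so b is the middle locus and the order is e – b – dw.
Crossovers in the b–dw interval produce the single-crossover classes dw b e and dw+ b+ e+ (26 + 27 = 53) plus the double crossovers (2).
RF(b–dw) = (53 + 2) / 800 = 55/800 = 0.0688 → 6.9 m.u.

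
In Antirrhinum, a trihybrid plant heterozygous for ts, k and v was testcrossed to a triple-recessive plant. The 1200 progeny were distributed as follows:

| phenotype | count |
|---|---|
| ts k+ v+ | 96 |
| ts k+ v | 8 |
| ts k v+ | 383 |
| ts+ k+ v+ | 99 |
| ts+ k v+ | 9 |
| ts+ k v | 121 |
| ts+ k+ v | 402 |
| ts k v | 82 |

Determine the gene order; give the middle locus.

The two most frequent reciprocal classes, ts+ k+ v and ts k v+, are the parental types, so the F1 was ts+ k+ v / ts k v+.
The two rarest classes, ts k+ v and ts+ k v+, are the double crossovers. Comparing them with the parentals, only the ts allele has switched, so ts is the middle locus and the order is v – ts – k.

ts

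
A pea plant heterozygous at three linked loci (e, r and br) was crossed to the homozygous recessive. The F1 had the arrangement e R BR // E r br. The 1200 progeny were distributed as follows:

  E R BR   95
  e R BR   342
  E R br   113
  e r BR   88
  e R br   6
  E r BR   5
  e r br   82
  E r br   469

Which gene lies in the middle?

br

The two rarest classes, e R br and E r BR, are the double crossovers. Comparing them with the parentals, only the br allele has switched, so br is the middle locus and the order is r – br – e.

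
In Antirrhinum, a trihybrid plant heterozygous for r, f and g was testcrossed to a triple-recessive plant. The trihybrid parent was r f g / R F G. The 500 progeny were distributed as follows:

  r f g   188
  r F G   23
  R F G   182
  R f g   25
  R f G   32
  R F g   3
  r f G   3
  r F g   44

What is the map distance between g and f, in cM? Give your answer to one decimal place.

16.4 cM

The two rarest classes, r f G and R F g, are the double crossovers. Comparing them with the parentals, only the g allele has switched, so g is the middle locus and the order is r – g – f.
Crossovers in the g–f interval produce the single-crossover classes r F g and R f G (44 + 32 = 76) plus the double crossovers (6).
RF(g–f) = (76 + 6) / 500 = 82/500 = 0.1640 → 16.4 cM.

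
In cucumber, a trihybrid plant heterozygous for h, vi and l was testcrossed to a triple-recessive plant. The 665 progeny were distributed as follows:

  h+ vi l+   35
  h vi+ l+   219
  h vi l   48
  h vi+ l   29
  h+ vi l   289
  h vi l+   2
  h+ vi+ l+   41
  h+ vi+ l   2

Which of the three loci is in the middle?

The two most frequent reciprocal classes, h vi+ l+ and h+ vi l, are the parental types, so the F1 was h vi+ l+ / h+ vi l.
The two rarest classes, h vi l+ and h+ vi+ l, are the double crossovers. Comparing them with the parentals, only the vi allele has switched, so vi is the middle locus and the order is h – vi – l.

vi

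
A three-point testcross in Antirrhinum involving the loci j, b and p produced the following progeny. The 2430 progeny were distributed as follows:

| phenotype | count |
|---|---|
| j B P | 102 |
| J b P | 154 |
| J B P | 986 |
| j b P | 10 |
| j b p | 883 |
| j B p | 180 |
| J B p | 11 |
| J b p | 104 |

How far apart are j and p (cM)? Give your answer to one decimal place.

The two most frequent reciprocal classes, J B P and j b p, are the parental types, so the F1 was J B P / j b p.
The two rarest classes, J B p and j b P, are the double crossovers. Comparing them with the parentals, only the p allele has switched, so p is the middle locus and the order is b – p – j.
Crossovers in the p–j interval produce the single-crossover classes j B P and J b p (102 + 104 = 206) plus the double crossovers (21).
RF(p–j) = (206 + 21) / 2430 = 227/2430 = 0.0934 → 9.3 cM.

9.3 cM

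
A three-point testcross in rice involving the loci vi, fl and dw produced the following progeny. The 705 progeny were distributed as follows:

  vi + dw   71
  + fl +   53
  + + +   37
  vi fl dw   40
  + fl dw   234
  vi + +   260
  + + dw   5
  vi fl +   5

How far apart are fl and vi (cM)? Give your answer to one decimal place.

12.3 cM

The two most frequent reciprocal classes, + fl dw and vi + +, are the parental types, so the F1 was + fl dw / vi + +.
The two rarest classes, + + dw and vi fl +, are the double crossovers. Comparing them with the parentals, only the fl allele has switched, so fl is the middle locus and the order is dw – fl – vi.
Crossovers in the fl–vi interval produce the single-crossover classes vi fl dw and + + + (40 + 37 = 77) plus the double crossovers (10).
RF(fl–vi) = (77 + 10) / 705 = 87/705 = 0.1234 → 12.3 cM.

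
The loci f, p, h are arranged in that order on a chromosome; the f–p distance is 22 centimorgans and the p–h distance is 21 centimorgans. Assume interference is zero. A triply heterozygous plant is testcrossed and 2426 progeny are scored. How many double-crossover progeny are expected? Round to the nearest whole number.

112

Map distances give recombination frequencies of 0.220 and 0.210 for the two intervals.
With no interference, expected double-crossover frequency = 0.220 × 0.210 = 0.04620.
Expected number = 0.04620 × 2426 = 112.08 ≈ 112.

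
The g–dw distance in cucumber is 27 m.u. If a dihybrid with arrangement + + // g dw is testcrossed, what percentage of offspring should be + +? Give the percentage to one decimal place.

36.5%

A map distance of 27 m.u. corresponds to a recombination frequency of 0.270.
The F1 is + + / g dw, so + + is a parental gamete class with expected frequency (1 − r)/2 = 0.730/2 = 0.3650.
That is 0.3650 = 36.5% of the progeny.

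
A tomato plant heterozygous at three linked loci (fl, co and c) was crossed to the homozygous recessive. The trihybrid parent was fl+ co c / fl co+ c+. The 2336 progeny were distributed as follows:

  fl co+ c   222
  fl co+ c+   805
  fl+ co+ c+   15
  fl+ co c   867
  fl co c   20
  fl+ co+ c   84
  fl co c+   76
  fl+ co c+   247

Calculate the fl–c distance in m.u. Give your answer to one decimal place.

21.6 m.u.

The two rarest classes, fl co c and fl+ co+ c+, are the double crossovers. Comparing them with the parentals, only the fl allele has switched, so fl is the middle locus and the order is co – fl – c.
Crossovers in the fl–c interval produce the single-crossover classes fl+ co c+ and fl co+ c (247 + 222 = 469) plus the double crossovers (35).
RF(fl–c) = (469 + 35) / 2336 = 504/2336 = 0.2158 → 21.6 m.u.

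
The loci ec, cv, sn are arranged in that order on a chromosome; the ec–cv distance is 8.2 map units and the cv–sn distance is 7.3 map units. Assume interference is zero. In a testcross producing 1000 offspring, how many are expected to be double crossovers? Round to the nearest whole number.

Map distances give recombination frequencies of 0.082 and 0.073 for the two intervals.
With no interference, expected double-crossover frequency = 0.082 × 0.073 = 0.00599.
Expected number = 0.00599 × 1000 = 5.99 ≈ 6.

6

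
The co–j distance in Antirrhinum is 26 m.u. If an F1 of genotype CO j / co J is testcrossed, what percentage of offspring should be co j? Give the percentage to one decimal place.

13.0%

A map distance of 26 m.u. corresponds to a recombination frequency of 0.260.
The F1 is CO j / co J, so co j is a recombinant gamete class with expected frequency r/2 = 0.260/2 = 0.1300.
That is 0.1300 = 13.0% of the progeny.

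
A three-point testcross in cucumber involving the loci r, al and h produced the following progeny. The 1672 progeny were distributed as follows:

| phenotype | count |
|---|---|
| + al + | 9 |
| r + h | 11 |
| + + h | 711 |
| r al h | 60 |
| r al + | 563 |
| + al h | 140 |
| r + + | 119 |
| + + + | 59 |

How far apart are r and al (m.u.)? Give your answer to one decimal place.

16.7 m.u.

The two most frequent reciprocal classes, + + h and r al +, are the parental types, so the F1 was + + h / r al +.
The two rarest classes, r + h and + al +, are the double crossovers. Comparing them with the parentals, only the r allele has switched, so r is the middle locus and the order is al – r – h.
Crossovers in the al–r interval produce the single-crossover classes + al h and r + + (140 + 119 = 259) plus the double crossovers (20).
RF(al–r) = (259 + 20) / 1672 = 279/1672 = 0.1669 → 16.7 m.u.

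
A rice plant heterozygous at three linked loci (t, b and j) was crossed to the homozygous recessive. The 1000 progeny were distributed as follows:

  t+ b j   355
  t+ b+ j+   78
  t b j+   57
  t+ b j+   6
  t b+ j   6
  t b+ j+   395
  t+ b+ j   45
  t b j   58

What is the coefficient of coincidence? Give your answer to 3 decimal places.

0.711

The two most frequent reciprocal classes, t+ b j and t b+ j+, are the parental types, so the F1 was t+ b j / t b+ j+.
The two rarest classes, t+ b j+ and t b+ j, are the double crossovers. Comparing them with the parentals, only the j allele has switched, so j is the middle locus and the order is t – j – b.
t–j: (136 + 12)/1000 = 0.1480; j–b: (102 + 12)/1000 = 0.1140.
Expected DCO frequency = 0.1480 × 0.1140 ≈ 0.01687; observed = 12/1000 ≈ 0.01200.
Coefficient of coincidence = 0.01200/0.01687 ≈ 0.711.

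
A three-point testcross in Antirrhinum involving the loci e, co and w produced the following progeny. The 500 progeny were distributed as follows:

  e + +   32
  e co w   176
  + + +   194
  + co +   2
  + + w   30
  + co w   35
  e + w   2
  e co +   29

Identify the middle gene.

The two most frequent reciprocal classes, + + + and e co w, are the parental types, so the F1 was + + + / e co w.
The two rarest classes, + co + and e + w, are the double crossovers. Comparing them with the parentals, only the co allele has switched, so co is the middle locus and the order is w – co – e.

co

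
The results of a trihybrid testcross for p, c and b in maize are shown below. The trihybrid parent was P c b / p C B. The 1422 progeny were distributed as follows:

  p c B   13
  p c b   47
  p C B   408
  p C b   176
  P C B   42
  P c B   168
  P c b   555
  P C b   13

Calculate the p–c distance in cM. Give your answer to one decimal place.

8.1 cM

The two rarest classes, P C b and p c B, are the double crossovers. Comparing them with the parentals, only the c allele has switched, so c is the middle locus and the order is b – c – p.
Crossovers in the c–p interval produce the single-crossover classes p c b and P C B (47 + 42 = 89) plus the double crossovers (26).
RF(c–p) = (89 + 26) / 1422 = 115/1422 = 0.0809 → 8.1 cM.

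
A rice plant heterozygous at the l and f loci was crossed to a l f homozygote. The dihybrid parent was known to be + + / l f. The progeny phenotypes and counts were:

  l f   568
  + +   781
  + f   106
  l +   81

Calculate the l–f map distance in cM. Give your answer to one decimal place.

The recombinant classes are + f and l +: 106 + 81 = 187.
Recombination frequency = 187/1536 = 0.1217 ≈ 12.2%, i.e. 12.2 cM.

12.2 cM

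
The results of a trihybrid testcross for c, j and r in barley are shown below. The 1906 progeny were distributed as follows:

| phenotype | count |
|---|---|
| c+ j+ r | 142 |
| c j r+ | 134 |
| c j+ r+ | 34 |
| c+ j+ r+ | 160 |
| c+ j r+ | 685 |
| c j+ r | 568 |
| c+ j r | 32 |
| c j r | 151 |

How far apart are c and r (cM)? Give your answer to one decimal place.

17.9 cM

The two most frequent reciprocal classes, c+ j r+ and c j+ r, are the parental types, so the F1 was c+ j r+ / c j+ r.
The two rarest classes, c+ j r and c j+ r+, are the double crossovers. Comparing them with the parentals, only the r allele has switched, so r is the middle locus and the order is c – r – j.
Crossovers in the c–r interval produce the single-crossover classes c j r+ and c+ j+ r (134 + 142 = 276) plus the double crossovers (66).
RF(c–r) = (276 + 66) / 1906 = 342/1906 = 0.1794 → 17.9 cM.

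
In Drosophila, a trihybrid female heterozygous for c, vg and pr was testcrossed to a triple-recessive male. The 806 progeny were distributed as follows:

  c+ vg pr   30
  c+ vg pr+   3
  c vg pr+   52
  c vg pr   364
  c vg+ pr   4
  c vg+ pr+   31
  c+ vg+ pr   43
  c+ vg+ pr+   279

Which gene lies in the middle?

The two most frequent reciprocal classes, c vg pr and c+ vg+ pr+, are the parental types, so the F1 was c vg pr / c+ vg+ pr+.
The two rarest classes, c vg+ pr and c+ vg pr+, are the double crossovers. Comparing them with the parentals, only the vg allele has switched, so vg is the middle locus and the order is pr – vg – c.

vg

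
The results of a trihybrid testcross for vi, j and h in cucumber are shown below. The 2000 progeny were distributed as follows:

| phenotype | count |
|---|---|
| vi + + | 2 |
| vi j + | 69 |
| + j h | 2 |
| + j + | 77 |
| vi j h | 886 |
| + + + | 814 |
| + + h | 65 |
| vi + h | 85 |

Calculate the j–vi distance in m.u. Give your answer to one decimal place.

The two most frequent reciprocal classes, vi j h and + + +, are the parental types, so the F1 was vi j h / + + +.
The two rarest classes, + j h and vi + +, are the double crossovers. Comparing them with the parentals, only the vi allele has switched, so vi is the middle locus and the order is j – vi – h.
Crossovers in the j–vi interval produce the single-crossover classes vi + h and + j + (85 + 77 = 162) plus the double crossovers (4).
RF(j–vi) = (162 + 4) / 2000 = 166/2000 = 0.0830 → 8.3 m.u.

8.3 m.u.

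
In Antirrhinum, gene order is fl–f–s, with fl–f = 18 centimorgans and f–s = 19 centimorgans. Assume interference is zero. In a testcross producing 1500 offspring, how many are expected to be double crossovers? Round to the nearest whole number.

51

Map distances give recombination frequencies of 0.180 and 0.190 for the two intervals.
With no interference, expected double-crossover frequency = 0.180 × 0.190 = 0.03420.
Expected number = 0.03420 × 1500 = 51.30 ≈ 51.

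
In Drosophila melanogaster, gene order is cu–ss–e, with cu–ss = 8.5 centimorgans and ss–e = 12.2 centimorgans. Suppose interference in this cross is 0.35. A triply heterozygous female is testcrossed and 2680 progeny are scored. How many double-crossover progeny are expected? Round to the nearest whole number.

18

Map distances give recombination frequencies of 0.085 and 0.122 for the two intervals.
With interference 0.35 (so coincidence = 0.65), expected double-crossover frequency = 0.085 × 0.122 × 0.65 = 0.00674.
Expected number = 0.00674 × 2680 = 18.06 ≈ 18.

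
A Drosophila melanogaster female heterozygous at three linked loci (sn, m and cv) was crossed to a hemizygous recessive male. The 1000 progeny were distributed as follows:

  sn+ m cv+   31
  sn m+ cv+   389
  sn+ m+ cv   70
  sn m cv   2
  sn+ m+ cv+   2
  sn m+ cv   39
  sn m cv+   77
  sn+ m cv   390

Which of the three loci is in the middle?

sn

The two most frequent reciprocal classes, sn m+ cv+ and sn+ m cv, are the parental types, so the F1 was sn m+ cv+ / sn+ m cv.
The two rarest classes, sn+ m+ cv+ and sn m cv, are the double crossovers. Comparing them with the parentals, only the sn allele has switched, so sn is the middle locus and the order is m – sn – cv.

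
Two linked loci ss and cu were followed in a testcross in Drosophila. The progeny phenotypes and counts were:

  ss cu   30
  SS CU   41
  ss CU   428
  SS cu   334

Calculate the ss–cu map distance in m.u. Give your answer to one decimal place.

8.5 m.u.

The two most frequent classes, SS cu (334) and ss CU (428), are the parental types, so the F1 was SS cu / ss CU.
The recombinant classes are SS CU and ss cu: 41 + 30 = 71.
Recombination frequency = 71/833 = 0.0852 ≈ 8.5%, i.e. 8.5 m.u.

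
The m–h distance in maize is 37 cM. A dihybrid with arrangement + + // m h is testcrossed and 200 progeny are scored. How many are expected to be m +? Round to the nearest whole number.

37

A map distance of 37 cM corresponds to a recombination frequency of 0.370.
The F1 is + + / m h, so m + is a recombinant gamete class with expected frequency r/2 = 0.370/2 = 0.1850.
Expected number = 0.1850 × 200 = 37.00 ≈ 37.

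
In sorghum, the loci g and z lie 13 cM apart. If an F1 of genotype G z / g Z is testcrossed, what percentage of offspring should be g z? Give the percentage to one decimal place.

A map distance of 13 cM corresponds to a recombination frequency of 0.130.
The F1 is G z / g Z, so g z is a recombinant gamete class with expected frequency r/2 = 0.130/2 = 0.0650.
That is 0.0650 = 6.5% of the progeny.

6.5%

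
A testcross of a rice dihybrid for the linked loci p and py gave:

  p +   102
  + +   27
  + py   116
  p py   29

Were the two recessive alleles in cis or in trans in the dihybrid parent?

The two most frequent classes are + py (116) and p + (102); these are the parental (non-recombinant) types.
So the F1 carried + py on one chromosome and p + on the other — the recessive alleles are on opposite chromosomes (trans / repulsion).

trans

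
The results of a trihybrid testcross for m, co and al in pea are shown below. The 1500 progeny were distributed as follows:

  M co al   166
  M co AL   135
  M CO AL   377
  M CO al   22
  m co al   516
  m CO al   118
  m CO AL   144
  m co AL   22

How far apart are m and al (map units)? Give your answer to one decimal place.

23.6 map units

The two most frequent reciprocal classes, m co al and M CO AL, are the parental types, so the F1 was m co al / M CO AL.
The two rarest classes, m co AL and M CO al, are the double crossovers. Comparing them with the parentals, only the al allele has switched, so al is the middle locus and the order is co – al – m.
Crossovers in the al–m interval produce the single-crossover classes M co al and m CO AL (166 + 144 = 310) plus the double crossovers (44).
RF(al–m) = (310 + 44) / 1500 = 354/1500 = 0.2360 → 23.6 map units.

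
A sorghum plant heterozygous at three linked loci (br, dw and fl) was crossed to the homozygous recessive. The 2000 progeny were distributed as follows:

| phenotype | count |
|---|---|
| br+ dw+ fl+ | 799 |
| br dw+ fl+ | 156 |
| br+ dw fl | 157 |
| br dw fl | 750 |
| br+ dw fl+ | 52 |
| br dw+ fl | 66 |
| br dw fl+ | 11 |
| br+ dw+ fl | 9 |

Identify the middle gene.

The two most frequent reciprocal classes, br dw fl and br+ dw+ fl+, are the parental types, so the F1 was br dw fl / br+ dw+ fl+.
The two rarest classes, br dw fl+ and br+ dw+ fl, are the double crossovers. Comparing them with the parentals, only the fl allele has switched, so fl is the middle locus and the order is br – fl – dw.

fl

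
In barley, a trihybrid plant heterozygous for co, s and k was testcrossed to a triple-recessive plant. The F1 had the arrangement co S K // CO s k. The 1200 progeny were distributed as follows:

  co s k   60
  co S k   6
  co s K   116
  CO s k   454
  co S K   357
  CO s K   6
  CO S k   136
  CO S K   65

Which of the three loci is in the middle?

The two rarest classes, co S k and CO s K, are the double crossovers. Comparing them with the parentals, only the k allele has switched, so k is the middle locus and the order is s – k – co.

k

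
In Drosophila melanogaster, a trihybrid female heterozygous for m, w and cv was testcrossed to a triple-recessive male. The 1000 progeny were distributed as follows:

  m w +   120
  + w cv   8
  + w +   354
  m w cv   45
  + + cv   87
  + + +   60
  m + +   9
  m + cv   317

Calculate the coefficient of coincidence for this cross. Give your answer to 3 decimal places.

0.622

The two most frequent reciprocal classes, m + cv and + w +, are the parental types, so the F1 was m + cv / + w +.
The two rarest classes, m + + and + w cv, are the double crossovers. Comparing them with the parentals, only the cv allele has switched, so cv is the middle locus and the order is w – cv – m.
w–cv: (105 + 17)/1000 = 0.1220; cv–m: (207 + 17)/1000 = 0.2240.
Expected DCO frequency = 0.1220 × 0.2240 ≈ 0.02733; observed = 17/1000 ≈ 0.01700.
Coefficient of coincidence = 0.01700/0.02733 ≈ 0.622.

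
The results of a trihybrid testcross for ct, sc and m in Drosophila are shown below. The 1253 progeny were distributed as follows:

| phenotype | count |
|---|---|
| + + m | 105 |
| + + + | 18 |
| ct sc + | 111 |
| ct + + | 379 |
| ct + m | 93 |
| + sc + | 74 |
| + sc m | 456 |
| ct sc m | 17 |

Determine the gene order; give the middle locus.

ct

The two most frequent reciprocal classes, ct + + and + sc m, are the parental types, so the F1 was ct + + / + sc m.
The two rarest classes, + + + and ct sc m, are the double crossovers. Comparing them with the parentals, only the ct allele has switched, so ct is the middle locus and the order is m – ct – sc.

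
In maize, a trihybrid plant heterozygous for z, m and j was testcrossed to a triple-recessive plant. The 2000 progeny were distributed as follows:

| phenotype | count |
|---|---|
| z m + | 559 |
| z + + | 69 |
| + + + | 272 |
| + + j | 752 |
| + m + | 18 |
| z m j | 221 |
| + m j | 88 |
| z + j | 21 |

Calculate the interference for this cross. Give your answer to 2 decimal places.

The two most frequent reciprocal classes, z m + and + + j, are the parental types, so the F1 was z m + / + + j.
The two rarest classes, + m + and z + j, are the double crossovers. Comparing them with the parentals, only the z allele has switched, so z is the middle locus and the order is j – z – m.
j–z: (493 + 39)/2000 = 0.2660; z–m: (157 + 39)/2000 = 0.0980.
Expected DCO frequency = 0.2660 × 0.0980 ≈ 0.02607; observed = 39/2000 ≈ 0.01950.
Coefficient of coincidence = 0.01950/0.02607 ≈ 0.75; interference = 1 − 0.75 = 0.25.

0.25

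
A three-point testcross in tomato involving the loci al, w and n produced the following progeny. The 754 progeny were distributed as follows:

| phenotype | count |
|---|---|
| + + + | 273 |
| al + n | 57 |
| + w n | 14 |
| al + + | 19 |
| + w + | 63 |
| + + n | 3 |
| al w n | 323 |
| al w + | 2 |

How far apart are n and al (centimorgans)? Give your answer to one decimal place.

The two most frequent reciprocal classes, + + + and al w n, are the parental types, so the F1 was + + + / al w n.
The two rarest classes, + + n and al w +, are the double crossovers. Comparing them with the parentals, only the n allele has switched, so n is the middle locus and the order is al – n – w.
Crossovers in the al–n interval produce the single-crossover classes al + + and + w n (19 + 14 = 33) plus the double crossovers (5).
RF(al–n) = (33 + 5) / 754 = 38/754 = 0.0504 → 5.0 centimorgans.

5.0 centimorgans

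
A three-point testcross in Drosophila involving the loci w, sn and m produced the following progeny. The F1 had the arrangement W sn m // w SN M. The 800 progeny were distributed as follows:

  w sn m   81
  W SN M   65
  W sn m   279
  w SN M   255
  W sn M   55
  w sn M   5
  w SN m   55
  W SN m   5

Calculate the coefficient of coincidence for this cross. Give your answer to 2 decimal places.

0.43

The two rarest classes, W SN m and w sn M, are the double crossovers. Comparing them with the parentals, only the sn allele has switched, so sn is the middle locus and the order is m – sn – w.
m–sn: (110 + 10)/800 = 0.1500; sn–w: (146 + 10)/800 = 0.1950.
Expected DCO frequency = 0.1500 × 0.1950 ≈ 0.02925; observed = 10/800 ≈ 0.01250.
Coefficient of coincidence = 0.01250/0.02925 ≈ 0.43.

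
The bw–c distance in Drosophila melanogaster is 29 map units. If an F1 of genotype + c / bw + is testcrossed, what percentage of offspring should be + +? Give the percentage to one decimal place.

A map distance of 29 map units corresponds to a recombination frequency of 0.290.
The F1 is + c / bw +, so + + is a recombinant gamete class with expected frequency r/2 = 0.290/2 = 0.1450.
That is 0.1450 = 14.5% of the progeny.

14.5%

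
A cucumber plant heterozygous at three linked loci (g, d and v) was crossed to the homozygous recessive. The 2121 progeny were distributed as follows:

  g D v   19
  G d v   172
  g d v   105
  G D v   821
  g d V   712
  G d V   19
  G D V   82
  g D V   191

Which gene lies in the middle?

The two most frequent reciprocal classes, g d V and G D v, are the parental types, so the F1 was g d V / G D v.
The two rarest classes, G d V and g D v, are the double crossovers. Comparing them with the parentals, only the g allele has switched, so g is the middle locus and the order is d – g – v.

g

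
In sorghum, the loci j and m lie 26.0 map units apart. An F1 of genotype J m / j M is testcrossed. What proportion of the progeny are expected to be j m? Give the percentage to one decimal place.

13.0%

A map distance of 26.0 map units corresponds to a recombination frequency of 0.260.
The F1 is J m / j M, so j m is a recombinant gamete class with expected frequency r/2 = 0.260/2 = 0.1300.
That is 0.1300 = 13.0% of the progeny.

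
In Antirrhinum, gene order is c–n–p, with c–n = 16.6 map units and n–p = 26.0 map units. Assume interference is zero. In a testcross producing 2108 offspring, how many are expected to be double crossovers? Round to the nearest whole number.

Map distances give recombination frequencies of 0.166 and 0.260 for the two intervals.
With no interference, expected double-crossover frequency = 0.166 × 0.260 = 0.04316.
Expected number = 0.04316 × 2108 = 90.98 ≈ 91.

91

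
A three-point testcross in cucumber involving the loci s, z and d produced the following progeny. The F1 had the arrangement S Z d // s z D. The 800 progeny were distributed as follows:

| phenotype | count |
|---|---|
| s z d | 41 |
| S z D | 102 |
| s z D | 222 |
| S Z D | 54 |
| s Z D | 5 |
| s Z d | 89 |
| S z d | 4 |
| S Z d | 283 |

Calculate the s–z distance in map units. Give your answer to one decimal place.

25.0 map units

The two rarest classes, S z d and s Z D, are the double crossovers. Comparing them with the parentals, only the z allele has switched, so z is the middle locus and the order is s – z – d.
Crossovers in the s–z interval produce the single-crossover classes s Z d and S z D (89 + 102 = 191) plus the double crossovers (9).
RF(s–z) = (191 + 9) / 800 = 200/800 = 0.2500 → 25.0 map units.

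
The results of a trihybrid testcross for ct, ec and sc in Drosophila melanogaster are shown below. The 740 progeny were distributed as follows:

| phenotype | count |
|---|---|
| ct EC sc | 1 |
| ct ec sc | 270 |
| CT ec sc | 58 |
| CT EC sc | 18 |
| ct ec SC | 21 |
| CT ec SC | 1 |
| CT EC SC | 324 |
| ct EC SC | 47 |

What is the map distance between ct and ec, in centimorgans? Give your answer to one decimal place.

The two most frequent reciprocal classes, CT EC SC and ct ec sc, are the parental types, so the F1 was CT EC SC / ct ec sc.
The two rarest classes, CT ec SC and ct EC sc, are the double crossovers. Comparing them with the parentals, only the ec allele has switched, so ec is the middle locus and the order is ct – ec – sc.
Crossovers in the ct–ec interval produce the single-crossover classes ct EC SC and CT ec sc (47 + 58 = 105) plus the double crossovers (2).
RF(ct–ec) = (105 + 2) / 740 = 107/740 = 0.1446 → 14.5 centimorgans.

14.5 centimorgans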